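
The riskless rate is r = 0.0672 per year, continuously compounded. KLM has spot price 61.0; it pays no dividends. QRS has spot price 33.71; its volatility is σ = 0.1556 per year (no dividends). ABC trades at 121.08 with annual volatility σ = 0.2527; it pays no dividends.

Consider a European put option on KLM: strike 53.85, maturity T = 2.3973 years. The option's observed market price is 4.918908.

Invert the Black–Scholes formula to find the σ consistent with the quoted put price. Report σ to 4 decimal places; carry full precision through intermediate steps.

sigma = 0.3350

At σ = 0.3350 the Black–Scholes value reproduces the quote:
σ√T = 0.335·√2.3973 = 0.518688
d₁ = (ln(S/K) + (r+σ²/2)T) / (σ√T) = (ln(61.0/53.85) + (0.0672+0.335²/2)·2.3973) / 0.518688 = (0.124671 + 0.295617) / 0.518688 = 0.810292
d₂ = d₁ − σ√T = 0.810292 − 0.518688 = 0.291604
e^{−rT} = 0.851208
N(−d₁) = 0.208886,  N(−d₂) = 0.385295
V = K·e^{−rT}·N(−d₂) − S·N(−d₁) = 17.660966 − 12.742058 = 4.918908 (the quoted price), and the Black–Scholes price is strictly increasing in σ, so σ is unique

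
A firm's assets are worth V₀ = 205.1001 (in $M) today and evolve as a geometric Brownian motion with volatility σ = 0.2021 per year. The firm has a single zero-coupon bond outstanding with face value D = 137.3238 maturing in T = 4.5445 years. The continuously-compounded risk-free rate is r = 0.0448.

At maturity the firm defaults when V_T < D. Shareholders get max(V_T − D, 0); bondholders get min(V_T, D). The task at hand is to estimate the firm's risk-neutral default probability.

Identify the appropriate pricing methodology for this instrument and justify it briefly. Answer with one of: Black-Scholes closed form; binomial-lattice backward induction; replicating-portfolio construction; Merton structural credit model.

framework: Merton structural credit model

Key observation: the data describe a firm's assets (V₀ = 205.1001, GBM) and a single zero-coupon debt of face 137.3238, so credit quantities follow from equity-as-call in the structural model.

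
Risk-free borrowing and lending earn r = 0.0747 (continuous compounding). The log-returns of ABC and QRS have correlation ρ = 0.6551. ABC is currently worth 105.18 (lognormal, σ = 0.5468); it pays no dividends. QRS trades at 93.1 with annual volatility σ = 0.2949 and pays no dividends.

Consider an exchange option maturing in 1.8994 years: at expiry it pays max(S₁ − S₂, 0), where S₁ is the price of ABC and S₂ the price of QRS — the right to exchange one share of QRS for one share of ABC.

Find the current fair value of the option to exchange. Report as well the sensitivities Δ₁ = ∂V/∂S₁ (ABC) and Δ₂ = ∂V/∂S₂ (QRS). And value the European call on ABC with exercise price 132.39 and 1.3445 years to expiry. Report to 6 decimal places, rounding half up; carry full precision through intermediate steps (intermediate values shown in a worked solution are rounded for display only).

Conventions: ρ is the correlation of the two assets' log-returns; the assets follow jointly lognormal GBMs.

σ_eff = √(σ₁² + σ₂² − 2ρσ₁σ₂) = √(0.5468² + 0.2949² − 2·0.6551·0.5468·0.2949) = 0.417953
d₁ = (ln(S₁/S₂) + (q₂ − q₁ + σ_eff²/2)T) / (σ_eff√T) = (ln(105.18/93.1) + (0.0 − 0.0 + 0.087342)·1.8994) / 0.576018 = 0.499806
d₂ = d₁ − σ_eff√T = 0.499806 − 0.576018 = -0.076211
N(d₁) = 0.691394,  N(d₂) = 0.469625
V = S₁·e^{−q₁T}·N(d₁) − S₂·e^{−q₂T}·N(d₂) = 72.720842 − 43.722128 = 28.998714
Δ₁ = e^{−q₁T}·N(d₁) = 0.691394;  Δ₂ = −e^{−q₂T}·N(d₂) = -0.469625
[vanilla: ABC call K=132.39]
σ√T = 0.5468·√1.3445 = 0.634029
d₁ = (ln(S/K) + (r+σ²/2)T) / (σ√T) = (ln(105.18/132.39) + (0.0747+0.5468²/2)·1.3445) / 0.634029 = (-0.230079 + 0.301430) / 0.634029 = 0.112537
d₂ = d₁ − σ√T = 0.112537 − 0.634029 = -0.521492
e^{−rT} = 0.904445
N(d₁) = 0.544801,  N(d₂) = 0.301012
price = S·N(d₁) − K·e^{−rT}·N(d₂) = 57.302169 − 36.043004 = 21.259166

exchange price = 28.998714
Δ1 = 0.691394
Δ2 = -0.469625
price(ABC call K=132.39) = 21.259166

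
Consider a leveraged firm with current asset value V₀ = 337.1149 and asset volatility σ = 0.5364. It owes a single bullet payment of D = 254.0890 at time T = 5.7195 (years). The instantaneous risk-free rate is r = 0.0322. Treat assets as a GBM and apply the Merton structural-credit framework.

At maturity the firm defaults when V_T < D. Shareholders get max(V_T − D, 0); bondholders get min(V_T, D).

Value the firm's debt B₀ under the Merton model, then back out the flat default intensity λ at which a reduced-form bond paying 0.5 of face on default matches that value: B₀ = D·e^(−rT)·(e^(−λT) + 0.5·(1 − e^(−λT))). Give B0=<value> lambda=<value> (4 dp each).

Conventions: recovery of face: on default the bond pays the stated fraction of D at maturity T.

B0=135.6259 lambda=0.2204

Apply the equity-as-call identities (strike 254.0890, horizon 5.7195 years):
d₁ = [ln(V₀/D) + (r + σ²/2)T] / (σ√T)
   = [ln(337.1149/254.0890) + (0.0322 + 0.5·0.5364²)·5.7195] / (0.5364·√5.7195)
   = [0.282739 + 1.006989] / 1.282826 = 1.005381
d₂ = d₁ − σ√T = 1.005381 − 1.282826 = -0.277445
N(d₁) = 0.842643,  N(d₂) = 0.390719,  e^(−rT) = 0.831796
E₀ = V₀·N(d₁) − D·e^(−rT)·N(d₂)
   = 337.1149·0.842643 − 254.0890·0.831796·0.390719 = 201.489016
B₀ = V₀ − E₀ = 337.1149 − 201.489016 = 135.625884
e^(−λT) = (B₀·e^(rT)/D − 0.5)/(1 − 0.5) = (135.6259·1.202218/254.0890 − 0.5)/0.5 = 0.28342315
λ = −ln(0.28342315)/5.7195 = 0.220441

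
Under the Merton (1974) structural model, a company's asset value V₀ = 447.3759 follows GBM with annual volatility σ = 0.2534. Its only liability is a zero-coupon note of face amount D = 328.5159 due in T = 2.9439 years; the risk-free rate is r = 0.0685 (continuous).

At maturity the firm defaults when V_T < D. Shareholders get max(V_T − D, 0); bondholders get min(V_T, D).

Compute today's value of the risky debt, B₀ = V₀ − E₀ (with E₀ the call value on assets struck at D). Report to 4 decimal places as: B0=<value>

Work the structural quantities from V₀ = 447.3759 against face 328.5159:
d₁ = [ln(V₀/D) + (r + σ²/2)T] / (σ√T)
   = [ln(447.3759/328.5159) + (0.0685 + 0.5·0.2534²)·2.9439] / (0.2534·√2.9439)
   = [0.308814 + 0.296173] / 0.434779 = 1.391484
d₂ = d₁ − σ√T = 1.391484 − 0.434779 = 0.956705
N(d₁) = 0.917961,  N(d₂) = 0.830642,  e^(−rT) = 0.817375
E₀ = V₀·N(d₁) − D·e^(−rT)·N(d₂)
   = 447.3759·0.917961 − 328.5159·0.817375·0.830642 = 187.628875
B₀ = V₀ − E₀ = 447.3759 − 187.628875 = 259.747025

B0=259.7470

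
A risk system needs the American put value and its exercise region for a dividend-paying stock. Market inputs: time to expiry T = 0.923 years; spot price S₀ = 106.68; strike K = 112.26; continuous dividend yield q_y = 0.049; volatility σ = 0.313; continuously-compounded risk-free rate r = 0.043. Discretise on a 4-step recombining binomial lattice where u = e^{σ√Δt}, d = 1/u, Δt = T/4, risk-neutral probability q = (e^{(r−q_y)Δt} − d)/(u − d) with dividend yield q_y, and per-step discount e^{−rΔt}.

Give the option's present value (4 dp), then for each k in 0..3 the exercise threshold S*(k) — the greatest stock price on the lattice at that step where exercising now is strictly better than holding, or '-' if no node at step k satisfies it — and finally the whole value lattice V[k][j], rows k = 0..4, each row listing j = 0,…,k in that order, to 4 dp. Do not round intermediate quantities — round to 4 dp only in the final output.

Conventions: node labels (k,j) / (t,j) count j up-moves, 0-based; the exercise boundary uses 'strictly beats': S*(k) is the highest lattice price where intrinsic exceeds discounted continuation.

price = 15.9289
boundary = - - 78.9745 91.7878
tree:
15.9289
23.4635 7.3557
33.2855 12.3463 1.6076
44.3100 20.4722 2.9951 0.0000
53.7956 33.2855 5.5800 0.0000 0.0000

Δt=0.23075, u=1.16225, d=0.86040, q=0.45790, disc=e^(-rΔt)=0.99013
k=4 terminal: V=max(K-S,0) → 53.7956 33.2855 5.5800 0.0000 0.0000
k=3: j=0 S=67.9500 intr=44.3100 cont=43.9656 V=44.3100[EX]; j=1 S=91.7878 intr=20.4722 cont=20.3958 V=20.4722[EX]; j=2 S=123.9884 intr=0.0000 cont=2.9951 V=2.9951[hold]; j=3 S=167.4854 intr=0.0000 cont=0.0000 V=0.0000[hold]  S*(3)=91.7878
k=2: j=0 S=78.9745 intr=33.2855 cont=33.0650 V=33.2855[EX]; j=1 S=106.6800 intr=5.5800 cont=12.3463 V=12.3463[hold]; j=2 S=144.1049 intr=0.0000 cont=1.6076 V=1.6076[hold]  S*(2)=78.9745
k=1: j=0 S=91.7878 intr=20.4722 cont=23.4635 V=23.4635[hold]; j=1 S=123.9884 intr=0.0000 cont=7.3557 V=7.3557[hold]  S*(1)=-
k=0: j=0 S=106.6800 intr=5.5800 cont=15.9289 V=15.9289[hold]  S*(0)=-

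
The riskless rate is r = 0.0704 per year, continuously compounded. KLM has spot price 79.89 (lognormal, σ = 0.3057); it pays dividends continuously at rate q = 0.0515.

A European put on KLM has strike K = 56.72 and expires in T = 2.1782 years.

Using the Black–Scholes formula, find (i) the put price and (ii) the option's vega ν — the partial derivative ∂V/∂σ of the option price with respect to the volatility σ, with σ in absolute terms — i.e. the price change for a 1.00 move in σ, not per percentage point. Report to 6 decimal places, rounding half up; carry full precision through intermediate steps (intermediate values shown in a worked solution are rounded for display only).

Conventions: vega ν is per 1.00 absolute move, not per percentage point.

σ√T = 0.3057·√2.1782 = 0.451174
d₁ = (ln(S/K) + (r−q+σ²/2)T) / (σ√T) = (ln(79.89/56.72) + (0.0704−0.0515+0.3057²/2)·2.1782) / 0.451174 = (0.342524 + 0.142947) / 0.451174 = 1.076016
d₂ = d₁ − σ√T = 1.076016 − 0.451174 = 0.624842
e^{−rT} = 0.857833
e^{−qT} = 0.893886
N(−d₁) = 0.140960,  N(−d₂) = 0.266037
Put price V = K·e^{−rT}·N(−d₂) − S·e^{−qT}·N(−d₁) = 12.944397 − 10.066308 = 2.878088
φ(d₁) = (1/√(2π))·e^{−d₁²/2} = 0.223612
ν = S·e^{−qT}·φ(d₁)·√T = 23.567736

price = 2.878088
ν = 23.567736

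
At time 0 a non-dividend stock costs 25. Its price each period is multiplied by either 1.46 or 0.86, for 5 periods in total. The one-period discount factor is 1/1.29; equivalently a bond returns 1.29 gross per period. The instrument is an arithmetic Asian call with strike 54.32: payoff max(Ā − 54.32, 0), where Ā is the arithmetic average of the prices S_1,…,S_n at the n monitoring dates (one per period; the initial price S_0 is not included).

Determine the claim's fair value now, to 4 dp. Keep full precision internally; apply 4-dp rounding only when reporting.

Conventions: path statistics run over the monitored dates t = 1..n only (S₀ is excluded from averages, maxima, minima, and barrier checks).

With p* = (R−d)/(u−d) = 0.7167, sum probability × payoff across the paths and divide by R^5.
Enumerate all 2^5 = 32 price paths (U = up ×1.46, D = down ×0.86); each path with k up-moves has probability p*^k·(1−p*)^(5−k).
DDDDD: Ā=16.2655, payoff=0.0000, prob=0.001826
UDDDD: Ā=27.6134, payoff=0.0000, prob=0.004619
DUDDD: Ā=24.6134, payoff=0.0000, prob=0.004619
UUDDD: Ā=41.7856, payoff=0.0000, prob=0.011682
DDUDD: Ā=22.0334, payoff=0.0000, prob=0.004619
UDUDD: Ā=37.4056, payoff=0.0000, prob=0.011682
DUUDD: Ā=34.4056, payoff=0.0000, prob=0.011682
UUUDD: Ā=58.4095, payoff=4.0895, prob=0.029549
DDDUD: Ā=19.8146, payoff=0.0000, prob=0.004619
UDDUD: Ā=33.6388, payoff=0.0000, prob=0.011682
DUDUD: Ā=30.6388, payoff=0.0000, prob=0.011682
UUDUD: Ā=52.0147, payoff=0.0000, prob=0.029549
DDUUD: Ā=28.0588, payoff=0.0000, prob=0.011682
UDUUD: Ā=47.6347, payoff=0.0000, prob=0.029549
DUUUD: Ā=44.6347, payoff=0.0000, prob=0.029549
UUUUD: Ā=75.7753, payoff=21.4553, prob=0.074742
DDDDU: Ā=17.9065, payoff=0.0000, prob=0.004619
UDDDU: Ā=30.3994, payoff=0.0000, prob=0.011682
DUDDU: Ā=27.3994, payoff=0.0000, prob=0.011682
UUDDU: Ā=46.5152, payoff=0.0000, prob=0.029549
DDUDU: Ā=24.8194, payoff=0.0000, prob=0.011682
UDUDU: Ā=42.1352, payoff=0.0000, prob=0.029549
DUUDU: Ā=39.1352, payoff=0.0000, prob=0.029549
UUUDU: Ā=66.4389, payoff=12.1189, prob=0.074742
DDDUU: Ā=22.6006, payoff=0.0000, prob=0.011682
UDDUU: Ā=38.3684, payoff=0.0000, prob=0.029549
DUDUU: Ā=35.3684, payoff=0.0000, prob=0.029549
UUDUU: Ā=60.0441, payoff=5.7241, prob=0.074742
DDUUU: Ā=32.7884, payoff=0.0000, prob=0.029549
UDUUU: Ā=55.6641, payoff=1.3441, prob=0.074742
DUUUU: Ā=52.6641, payoff=0.0000, prob=0.074742
UUUUU: Ā=89.4064, payoff=35.0864, prob=0.189054
Price = Σ prob·payoff / R^5 = 9.791767 / 3.572305 = 2.7410

price = 2.7410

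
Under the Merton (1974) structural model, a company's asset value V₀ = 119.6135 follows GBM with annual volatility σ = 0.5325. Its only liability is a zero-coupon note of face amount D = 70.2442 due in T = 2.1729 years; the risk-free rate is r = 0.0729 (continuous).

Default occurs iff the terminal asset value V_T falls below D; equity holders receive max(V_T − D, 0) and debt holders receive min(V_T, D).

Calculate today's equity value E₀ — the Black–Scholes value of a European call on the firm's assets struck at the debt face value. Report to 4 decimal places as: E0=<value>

Equity is a call on the firm's assets struck at D = 70.2442:
d₁ = [ln(V₀/D) + (r + σ²/2)T] / (σ√T)
   = [ln(119.6135/70.2442) + (0.0729 + 0.5·0.5325²)·2.1729] / (0.5325·√2.1729)
   = [0.532288 + 0.466474] / 0.784945 = 1.272397
d₂ = d₁ − σ√T = 1.272397 − 0.784945 = 0.487451
N(d₁) = 0.898384,  N(d₂) = 0.687031,  e^(−rT) = 0.853505
E₀ = V₀·N(d₁) − D·e^(−rT)·N(d₂)
   = 119.6135·0.898384 − 70.2442·0.853505·0.687031 = 66.268779

E0=66.2688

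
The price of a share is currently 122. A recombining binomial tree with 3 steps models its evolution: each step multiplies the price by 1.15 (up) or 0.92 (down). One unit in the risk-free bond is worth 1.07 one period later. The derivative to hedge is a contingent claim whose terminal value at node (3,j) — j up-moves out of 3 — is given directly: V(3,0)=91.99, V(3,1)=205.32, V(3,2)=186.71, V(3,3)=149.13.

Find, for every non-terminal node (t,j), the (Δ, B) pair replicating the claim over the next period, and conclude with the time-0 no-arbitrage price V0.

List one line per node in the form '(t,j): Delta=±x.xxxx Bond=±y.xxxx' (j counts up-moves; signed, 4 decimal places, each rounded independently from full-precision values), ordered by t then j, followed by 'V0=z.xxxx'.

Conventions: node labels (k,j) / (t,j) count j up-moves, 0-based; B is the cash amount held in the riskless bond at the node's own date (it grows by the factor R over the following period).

Under the risk-neutral measure, an up-move has probability p* = (R−d)/(u−d) = 0.6522 and values discount at R = 1.07.
Payoffs at expiry: V(3,0)=91.9900, V(3,1)=205.3200, V(3,2)=186.7100, V(3,3)=149.1300
Node (2,0) S=103.2608: V=(p*·205.3200+(1−p*)·91.9900)/1.07=155.0475; Δ=(205.3200−91.9900)/(118.7499−94.9999)=4.7718; B=V−Δ·S=-337.6916
Node (2,1) S=129.0760: V=(p*·186.7100+(1−p*)·205.3200)/1.07=180.5449; Δ=(186.7100−205.3200)/(148.4374−118.7499)=-0.6269; B=V−Δ·S=261.4579
Node (2,2) S=161.3450: V=(p*·149.1300+(1−p*)·186.7100)/1.07=151.5900; Δ=(149.1300−186.7100)/(185.5467−148.4374)=-1.0127; B=V−Δ·S=314.9813
Node (1,0) S=112.2400: V=(p*·180.5449+(1−p*)·155.0475)/1.07=160.4451; Δ=(180.5449−155.0475)/(129.0760−103.2608)=0.9877; B=V−Δ·S=49.5870
Node (1,1) S=140.3000: V=(p*·151.5900+(1−p*)·180.5449)/1.07=151.0853; Δ=(151.5900−180.5449)/(161.3450−129.0760)=-0.8973; B=V−Δ·S=276.9762
Node (0,0) S=122.0000: V=(p*·151.0853+(1−p*)·160.4451)/1.07=144.2438; Δ=(151.0853−160.4451)/(140.3000−112.2400)=-0.3336; B=V−Δ·S=184.9386
Sanity check at the root: Δ(0,0)·S0 + B(0,0) reproduces V0 = 144.2438.

(0,0): Delta=-0.3336 Bond=184.9386
(1,0): Delta=0.9877 Bond=49.5870
(1,1): Delta=-0.8973 Bond=276.9762
(2,0): Delta=4.7718 Bond=-337.6916
(2,1): Delta=-0.6269 Bond=261.4579
(2,2): Delta=-1.0127 Bond=314.9813
V0=144.2438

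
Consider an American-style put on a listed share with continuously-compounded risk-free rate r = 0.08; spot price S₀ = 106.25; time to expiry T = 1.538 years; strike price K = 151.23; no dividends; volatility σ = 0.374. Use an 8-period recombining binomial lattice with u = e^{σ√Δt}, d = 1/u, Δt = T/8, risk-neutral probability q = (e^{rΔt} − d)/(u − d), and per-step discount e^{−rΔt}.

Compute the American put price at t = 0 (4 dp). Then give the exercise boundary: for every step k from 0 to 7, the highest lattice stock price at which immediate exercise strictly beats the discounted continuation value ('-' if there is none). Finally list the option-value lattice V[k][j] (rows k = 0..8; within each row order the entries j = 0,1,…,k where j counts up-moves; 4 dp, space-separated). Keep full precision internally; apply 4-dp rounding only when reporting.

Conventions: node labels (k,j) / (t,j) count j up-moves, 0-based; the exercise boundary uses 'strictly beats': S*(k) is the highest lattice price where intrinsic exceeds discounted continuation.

price = 45.5599
boundary = - 90.1802 106.2500 90.1802 106.2500 90.1802 106.2500 125.1834
tree:
45.5599
61.0498 31.8409
74.6892 44.9800 19.9957
86.2656 61.0498 30.5661 10.2942
96.0912 74.6892 44.9800 17.4380 3.6389
104.4307 86.2656 61.0498 28.6399 7.0418 0.4301
111.5089 96.0912 74.6892 44.9800 13.5734 0.8844 0.0000
117.5165 104.4307 86.2656 61.0498 26.0466 1.8185 0.0000 0.0000
122.6155 111.5089 96.0912 74.6892 44.9800 3.7393 0.0000 0.0000 0.0000

Δt=0.19225, u=1.17820, d=0.84875, q=0.50614, disc=e^(-rΔt)=0.98474
k=8 terminal: V=max(K-S,0) → 122.6155 111.5089 96.0912 74.6892 44.9800 3.7393 0.0000 0.0000 0.0000
k=7: j=0 S=33.7135 intr=117.5165 cont=115.2084 V=117.5165[EX]; j=1 S=46.7993 intr=104.4307 cont=102.1226 V=104.4307[EX]; j=2 S=64.9644 intr=86.2656 cont=83.9575 V=86.2656[EX]; j=3 S=90.1802 intr=61.0498 cont=58.7417 V=61.0498[EX]; j=4 S=125.1834 intr=26.0466 cont=23.7385 V=26.0466[EX]; j=5 S=173.7731 intr=0.0000 cont=1.8185 V=1.8185[hold]; j=6 S=241.2228 intr=0.0000 cont=0.0000 V=0.0000[hold]; j=7 S=334.8530 intr=0.0000 cont=0.0000 V=0.0000[hold]  S*(7)=125.1834
k=6: j=0 S=39.7211 intr=111.5089 cont=109.2007 V=111.5089[EX]; j=1 S=55.1388 intr=96.0912 cont=93.7831 V=96.0912[EX]; j=2 S=76.5408 intr=74.6892 cont=72.3810 V=74.6892[EX]; j=3 S=106.2500 intr=44.9800 cont=42.6719 V=44.9800[EX]; j=4 S=147.4907 intr=3.7393 cont=13.5734 V=13.5734[hold]; j=5 S=204.7390 intr=0.0000 cont=0.8844 V=0.8844[hold]; j=6 S=284.2080 intr=0.0000 cont=0.0000 V=0.0000[hold]  S*(6)=106.2500
k=5: j=0 S=46.7993 intr=104.4307 cont=102.1226 V=104.4307[EX]; j=1 S=64.9644 intr=86.2656 cont=83.9575 V=86.2656[EX]; j=2 S=90.1802 intr=61.0498 cont=58.7417 V=61.0498[EX]; j=3 S=125.1834 intr=26.0466 cont=28.6399 V=28.6399[hold]; j=4 S=173.7731 intr=0.0000 cont=7.0418 V=7.0418[hold]; j=5 S=241.2228 intr=0.0000 cont=0.4301 V=0.4301[hold]  S*(5)=90.1802
k=4: j=0 S=55.1388 intr=96.0912 cont=93.7831 V=96.0912[EX]; j=1 S=76.5408 intr=74.6892 cont=72.3810 V=74.6892[EX]; j=2 S=106.2500 intr=44.9800 cont=43.9644 V=44.9800[EX]; j=3 S=147.4907 intr=3.7393 cont=17.4380 V=17.4380[hold]; j=4 S=204.7390 intr=0.0000 cont=3.6389 V=3.6389[hold]  S*(4)=106.2500
k=3: j=0 S=64.9644 intr=86.2656 cont=83.9575 V=86.2656[EX]; j=1 S=90.1802 intr=61.0498 cont=58.7417 V=61.0498[EX]; j=2 S=125.1834 intr=26.0466 cont=30.5661 V=30.5661[hold]; j=3 S=173.7731 intr=0.0000 cont=10.2942 V=10.2942[hold]  S*(3)=90.1802
k=2: j=0 S=76.5408 intr=74.6892 cont=72.3810 V=74.6892[EX]; j=1 S=106.2500 intr=44.9800 cont=44.9245 V=44.9800[EX]; j=2 S=147.4907 intr=3.7393 cont=19.9957 V=19.9957[hold]  S*(2)=106.2500
k=1: j=0 S=90.1802 intr=61.0498 cont=58.7417 V=61.0498[EX]; j=1 S=125.1834 intr=26.0466 cont=31.8409 V=31.8409[hold]  S*(1)=90.1802
k=0: j=0 S=106.2500 intr=44.9800 cont=45.5599 V=45.5599[hold]  S*(0)=-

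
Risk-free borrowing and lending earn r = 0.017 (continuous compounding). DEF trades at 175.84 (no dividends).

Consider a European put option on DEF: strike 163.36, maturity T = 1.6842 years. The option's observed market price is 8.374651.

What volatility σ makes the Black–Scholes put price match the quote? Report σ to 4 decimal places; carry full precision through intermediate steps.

sigma = 0.1788

At σ = 0.1788 the Black–Scholes value reproduces the quote:
σ√T = 0.1788·√1.6842 = 0.232041
d₁ = (ln(S/K) + (r+σ²/2)T) / (σ√T) = (ln(175.84/163.36) + (0.017+0.1788²/2)·1.6842) / 0.232041 = (0.073618 + 0.055553) / 0.232041 = 0.556674
d₂ = d₁ − σ√T = 0.556674 − 0.232041 = 0.324633
e^{−rT} = 0.971775
N(−d₁) = 0.288875,  N(−d₂) = 0.372729
V = K·e^{−rT}·N(−d₂) − S·N(−d₁) = 59.170467 − 50.795816 = 8.374651 (the observed quote) — the price is monotone increasing in volatility, hence this σ is the only solution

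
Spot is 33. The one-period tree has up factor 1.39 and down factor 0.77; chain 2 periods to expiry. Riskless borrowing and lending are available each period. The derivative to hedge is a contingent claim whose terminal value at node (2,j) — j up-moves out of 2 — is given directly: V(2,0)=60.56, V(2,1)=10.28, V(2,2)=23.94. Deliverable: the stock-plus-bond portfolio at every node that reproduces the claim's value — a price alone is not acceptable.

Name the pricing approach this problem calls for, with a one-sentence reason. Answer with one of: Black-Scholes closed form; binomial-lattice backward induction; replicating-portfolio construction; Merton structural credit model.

framework: replicating-portfolio construction

Key observation: a price alone would not answer the question — the per-node share/bond construction on the spot-33, 1.39/0.77 tree is required, and only the replicating-portfolio method yields it.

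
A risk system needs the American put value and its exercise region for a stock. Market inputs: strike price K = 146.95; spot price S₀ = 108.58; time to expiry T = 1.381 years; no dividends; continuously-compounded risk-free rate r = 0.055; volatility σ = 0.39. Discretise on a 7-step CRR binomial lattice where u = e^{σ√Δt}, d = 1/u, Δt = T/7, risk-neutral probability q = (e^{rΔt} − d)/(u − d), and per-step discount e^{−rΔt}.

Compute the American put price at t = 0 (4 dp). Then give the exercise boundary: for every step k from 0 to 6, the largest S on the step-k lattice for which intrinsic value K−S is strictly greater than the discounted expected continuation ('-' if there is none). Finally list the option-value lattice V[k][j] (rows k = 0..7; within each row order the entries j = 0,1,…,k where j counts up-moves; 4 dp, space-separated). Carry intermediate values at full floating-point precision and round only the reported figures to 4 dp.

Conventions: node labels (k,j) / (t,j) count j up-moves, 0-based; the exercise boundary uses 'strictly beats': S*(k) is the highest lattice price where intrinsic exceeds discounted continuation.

price = 42.3658
boundary = - 91.3101 76.7870 91.3101 76.7870 91.3101 108.5800
tree:
42.3658
55.6399 29.3933
70.1630 41.1925 17.6773
82.3761 55.6399 26.9635 8.3347
92.6467 70.1630 39.6595 14.2529 2.3151
101.2838 82.3761 55.6399 23.7886 4.5722 0.0000
108.5471 92.6467 70.1630 38.3700 9.0300 0.0000 0.0000
114.6552 101.2838 82.3761 55.6399 17.8338 0.0000 0.0000 0.0000

Δt=0.19729, u=1.18913, d=0.84095, q=0.48813, disc=e^(-rΔt)=0.98921
k=7 terminal: V=max(K-S,0) → 114.6552 101.2838 82.3761 55.6399 17.8338 0.0000 0.0000 0.0000
k=6: j=0 S=38.4029 intr=108.5471 cont=106.9612 V=108.5471[EX]; j=1 S=54.3033 intr=92.6467 cont=91.0608 V=92.6467[EX]; j=2 S=76.7870 intr=70.1630 cont=68.5771 V=70.1630[EX]; j=3 S=108.5800 intr=38.3700 cont=36.7841 V=38.3700[EX]; j=4 S=153.5366 intr=0.0000 cont=9.0300 V=9.0300[hold]; j=5 S=217.1070 intr=0.0000 cont=0.0000 V=0.0000[hold]; j=6 S=306.9981 intr=0.0000 cont=0.0000 V=0.0000[hold]  S*(6)=108.5800
k=5: j=0 S=45.6662 intr=101.2838 cont=99.6979 V=101.2838[EX]; j=1 S=64.5739 intr=82.3761 cont=80.7902 V=82.3761[EX]; j=2 S=91.3101 intr=55.6399 cont=54.0540 V=55.6399[EX]; j=3 S=129.1162 intr=17.8338 cont=23.7886 V=23.7886[hold]; j=4 S=182.5756 intr=0.0000 cont=4.5722 V=4.5722[hold]; j=5 S=258.1694 intr=0.0000 cont=0.0000 V=0.0000[hold]  S*(5)=91.3101
k=4: j=0 S=54.3033 intr=92.6467 cont=91.0608 V=92.6467[EX]; j=1 S=76.7870 intr=70.1630 cont=68.5771 V=70.1630[EX]; j=2 S=108.5800 intr=38.3700 cont=39.6595 V=39.6595[hold]; j=3 S=153.5366 intr=0.0000 cont=14.2529 V=14.2529[hold]; j=4 S=217.1070 intr=0.0000 cont=2.3151 V=2.3151[hold]  S*(4)=76.7870
k=3: j=0 S=64.5739 intr=82.3761 cont=80.7902 V=82.3761[EX]; j=1 S=91.3101 intr=55.6399 cont=54.6767 V=55.6399[EX]; j=2 S=129.1162 intr=17.8338 cont=26.9635 V=26.9635[hold]; j=3 S=182.5756 intr=0.0000 cont=8.3347 V=8.3347[hold]  S*(3)=91.3101
k=2: j=0 S=76.7870 intr=70.1630 cont=68.5771 V=70.1630[EX]; j=1 S=108.5800 intr=38.3700 cont=41.1925 V=41.1925[hold]; j=2 S=153.5366 intr=0.0000 cont=17.6773 V=17.6773[hold]  S*(2)=76.7870
k=1: j=0 S=91.3101 intr=55.6399 cont=55.4169 V=55.6399[EX]; j=1 S=129.1162 intr=17.8338 cont=29.3933 V=29.3933[hold]  S*(1)=91.3101
k=0: j=0 S=108.5800 intr=38.3700 cont=42.3658 V=42.3658[hold]  S*(0)=-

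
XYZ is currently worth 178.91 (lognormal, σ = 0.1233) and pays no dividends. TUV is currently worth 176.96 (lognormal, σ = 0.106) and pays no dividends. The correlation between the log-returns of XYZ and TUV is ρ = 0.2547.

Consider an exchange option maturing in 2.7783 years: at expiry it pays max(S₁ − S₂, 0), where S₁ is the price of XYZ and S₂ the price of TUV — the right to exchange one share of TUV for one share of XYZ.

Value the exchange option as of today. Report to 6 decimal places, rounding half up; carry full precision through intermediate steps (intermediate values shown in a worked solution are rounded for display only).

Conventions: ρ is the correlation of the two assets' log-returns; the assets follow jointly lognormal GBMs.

exchange price = 17.596302

σ_eff = √(σ₁² + σ₂² − 2ρσ₁σ₂) = √(0.1233² + 0.106² − 2·0.2547·0.1233·0.106) = 0.140645
d₁ = (ln(S₁/S₂) + (q₂ − q₁ + σ_eff²/2)T) / (σ_eff√T) = (ln(178.91/176.96) + (0.0 − 0.0 + 0.009891)·2.7783) / 0.234431 = 0.163963
d₂ = d₁ − σ_eff√T = 0.163963 − 0.234431 = -0.070468
N(d₁) = 0.565120,  N(d₂) = 0.471911
V = S₁·e^{−q₁T}·N(d₁) − S₂·e^{−q₂T}·N(d₂) = 101.105628 − 83.509325 = 17.596302
Key observation: r never enters — measured in units of TUV, the claim is a call on S₁/S₂ struck at 1, so only the dividend yields and σ_eff matter.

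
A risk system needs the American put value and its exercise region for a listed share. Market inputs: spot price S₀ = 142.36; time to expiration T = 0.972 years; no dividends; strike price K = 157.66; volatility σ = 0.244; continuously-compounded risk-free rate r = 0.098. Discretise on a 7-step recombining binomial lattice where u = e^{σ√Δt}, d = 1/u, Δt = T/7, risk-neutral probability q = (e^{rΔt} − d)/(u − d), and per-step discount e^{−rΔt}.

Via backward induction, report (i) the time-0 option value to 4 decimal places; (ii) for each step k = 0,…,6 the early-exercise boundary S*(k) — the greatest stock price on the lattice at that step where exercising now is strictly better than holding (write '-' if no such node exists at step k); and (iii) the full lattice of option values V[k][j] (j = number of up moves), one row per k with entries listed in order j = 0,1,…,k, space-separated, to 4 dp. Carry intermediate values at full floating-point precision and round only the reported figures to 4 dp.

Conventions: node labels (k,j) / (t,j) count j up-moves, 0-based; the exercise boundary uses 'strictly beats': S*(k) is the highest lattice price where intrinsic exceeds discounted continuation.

Δt=0.13886, u=1.09518, d=0.91309, q=0.55253, disc=e^(-rΔt)=0.98648
k=7 terminal: V=max(K-S,0) → 82.3285 67.3052 49.2858 27.6728 1.7495 0.0000 0.0000 0.0000
k=6: j=0 S=82.5019 intr=75.1581 cont=73.0272 V=75.1581[EX]; j=1 S=98.9552 intr=58.7048 cont=56.5739 V=58.7048[EX]; j=2 S=118.6898 intr=38.9702 cont=36.8393 V=38.9702[EX]; j=3 S=142.3600 intr=15.3000 cont=13.1691 V=15.3000[EX]; j=4 S=170.7508 intr=0.0000 cont=0.7723 V=0.7723[hold]; j=5 S=204.8035 intr=0.0000 cont=0.0000 V=0.0000[hold]; j=6 S=245.6474 intr=0.0000 cont=0.0000 V=0.0000[hold]  S*(6)=142.3600
k=5: j=0 S=90.3548 intr=67.3052 cont=65.1743 V=67.3052[EX]; j=1 S=108.3742 intr=49.2858 cont=47.1549 V=49.2858[EX]; j=2 S=129.9872 intr=27.6728 cont=25.5419 V=27.6728[EX]; j=3 S=155.9105 intr=1.7495 cont=7.1748 V=7.1748[hold]; j=4 S=187.0037 intr=0.0000 cont=0.3409 V=0.3409[hold]; j=5 S=224.2977 intr=0.0000 cont=0.0000 V=0.0000[hold]  S*(5)=129.9872
k=4: j=0 S=98.9552 intr=58.7048 cont=56.5739 V=58.7048[EX]; j=1 S=118.6898 intr=38.9702 cont=36.8393 V=38.9702[EX]; j=2 S=142.3600 intr=15.3000 cont=16.1262 V=16.1262[hold]; j=3 S=170.7508 intr=0.0000 cont=3.3529 V=3.3529[hold]; j=4 S=204.8035 intr=0.0000 cont=0.1505 V=0.1505[hold]  S*(4)=118.6898
k=3: j=0 S=108.3742 intr=49.2858 cont=47.1549 V=49.2858[EX]; j=1 S=129.9872 intr=27.6728 cont=25.9922 V=27.6728[EX]; j=2 S=155.9105 intr=1.7495 cont=8.9461 V=8.9461[hold]; j=3 S=187.0037 intr=0.0000 cont=1.5621 V=1.5621[hold]  S*(3)=129.9872
k=2: j=0 S=118.6898 intr=38.9702 cont=36.8393 V=38.9702[EX]; j=1 S=142.3600 intr=15.3000 cont=17.0916 V=17.0916[hold]; j=2 S=170.7508 intr=0.0000 cont=4.8005 V=4.8005[hold]  S*(2)=118.6898
k=1: j=0 S=129.9872 intr=27.6728 cont=26.5184 V=27.6728[EX]; j=1 S=155.9105 intr=1.7495 cont=10.1612 V=10.1612[hold]  S*(1)=129.9872
k=0: j=0 S=142.3600 intr=15.3000 cont=17.7540 V=17.7540[hold]  S*(0)=-

price = 17.7540
boundary = - 129.9872 118.6898 129.9872 118.6898 129.9872 142.3600
tree:
17.7540
27.6728 10.1612
38.9702 17.0916 4.8005
49.2858 27.6728 8.9461 1.5621
58.7048 38.9702 16.1262 3.3529 0.1505
67.3052 49.2858 27.6728 7.1748 0.3409 0.0000
75.1581 58.7048 38.9702 15.3000 0.7723 0.0000 0.0000
82.3285 67.3052 49.2858 27.6728 1.7495 0.0000 0.0000 0.0000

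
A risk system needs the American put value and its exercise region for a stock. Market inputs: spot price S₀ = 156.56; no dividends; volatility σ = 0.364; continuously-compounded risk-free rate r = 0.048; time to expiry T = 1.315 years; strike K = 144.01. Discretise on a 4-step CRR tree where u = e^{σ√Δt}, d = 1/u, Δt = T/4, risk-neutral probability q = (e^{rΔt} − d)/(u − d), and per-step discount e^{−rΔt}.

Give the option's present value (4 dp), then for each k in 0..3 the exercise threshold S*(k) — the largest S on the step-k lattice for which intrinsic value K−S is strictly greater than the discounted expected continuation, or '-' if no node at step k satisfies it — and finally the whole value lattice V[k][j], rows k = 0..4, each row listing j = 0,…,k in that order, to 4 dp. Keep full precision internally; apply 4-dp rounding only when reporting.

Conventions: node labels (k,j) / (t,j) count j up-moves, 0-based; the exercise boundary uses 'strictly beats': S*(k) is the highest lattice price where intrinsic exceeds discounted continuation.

params: Δt=0.32875 u=1.23208 d=0.81163 q=0.48584 e^(-rΔt)=0.98434
t_4 payoffs: 76.0706 40.8761 0.0000 0.0000 0.0000
t_3: node(3,0) S=83.7070 payoff=60.3030 vs cont=58.0484 → 60.3030 [stop]  node(3,1) S=127.0694 payoff=16.9406 vs cont=20.6878 → 20.6878 [wait]  node(3,2) S=192.8948 payoff=0.0000 vs cont=0.0000 → 0.0000 [wait]  node(3,3) S=292.8195 payoff=0.0000 vs cont=0.0000 → 0.0000 [wait]  ⇒ S*(3)=83.7070
t_2: node(2,0) S=103.1339 payoff=40.8761 vs cont=40.4135 → 40.8761 [stop]  node(2,1) S=156.5600 payoff=0.0000 vs cont=10.4703 → 10.4703 [wait]  node(2,2) S=237.6623 payoff=0.0000 vs cont=0.0000 → 0.0000 [wait]  ⇒ S*(2)=103.1339
t_1: node(1,0) S=127.0694 payoff=16.9406 vs cont=25.6950 → 25.6950 [wait]  node(1,1) S=192.8948 payoff=0.0000 vs cont=5.2991 → 5.2991 [wait]  ⇒ S*(1)=-
t_0: node(0,0) S=156.5600 payoff=0.0000 vs cont=15.5387 → 15.5387 [wait]  ⇒ S*(0)=-

price = 15.5387
boundary = - - 103.1339 83.7070
tree:
15.5387
25.6950 5.2991
40.8761 10.4703 0.0000
60.3030 20.6878 0.0000 0.0000
76.0706 40.8761 0.0000 0.0000 0.0000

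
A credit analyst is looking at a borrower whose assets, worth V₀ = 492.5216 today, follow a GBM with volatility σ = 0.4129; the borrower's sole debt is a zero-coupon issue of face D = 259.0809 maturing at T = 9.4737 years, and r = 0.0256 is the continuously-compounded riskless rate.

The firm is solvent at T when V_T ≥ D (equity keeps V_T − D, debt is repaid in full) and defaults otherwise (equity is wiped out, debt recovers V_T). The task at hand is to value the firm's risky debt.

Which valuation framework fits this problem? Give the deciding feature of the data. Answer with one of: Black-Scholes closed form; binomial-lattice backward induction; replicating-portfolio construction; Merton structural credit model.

framework: Merton structural credit model

Key observation: with the firm-asset dynamics (V₀ = 492.5216) and a single zero-coupon liability of face 259.0809 given, debt value, spread, and default probability all derive from the option view of the balance sheet.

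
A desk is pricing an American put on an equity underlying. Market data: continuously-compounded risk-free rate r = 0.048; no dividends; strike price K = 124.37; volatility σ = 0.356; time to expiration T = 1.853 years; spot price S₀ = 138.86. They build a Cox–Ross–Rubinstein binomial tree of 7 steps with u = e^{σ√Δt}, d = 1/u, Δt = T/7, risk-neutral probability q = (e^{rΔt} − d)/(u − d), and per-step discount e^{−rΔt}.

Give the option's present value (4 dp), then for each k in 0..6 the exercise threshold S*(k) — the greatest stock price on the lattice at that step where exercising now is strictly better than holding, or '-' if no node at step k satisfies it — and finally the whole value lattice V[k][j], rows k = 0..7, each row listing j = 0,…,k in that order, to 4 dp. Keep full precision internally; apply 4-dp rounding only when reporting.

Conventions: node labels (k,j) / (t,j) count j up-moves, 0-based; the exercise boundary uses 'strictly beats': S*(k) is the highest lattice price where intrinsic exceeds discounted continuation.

params: Δt=0.26471 u=1.20101 d=0.83263 q=0.48905 e^(-rΔt)=0.98737
t_7 payoffs: 85.8444 68.7997 44.2139 8.7507 0.0000 0.0000 0.0000 0.0000
t_6: node(6,0) S=46.2696 payoff=78.1004 vs cont=76.5301 → 78.1004 [stop]  node(6,1) S=66.7405 payoff=57.6295 vs cont=56.0592 → 57.6295 [stop]  node(6,2) S=96.2683 payoff=28.1017 vs cont=26.5314 → 28.1017 [stop]  node(6,3) S=138.8600 payoff=0.0000 vs cont=4.4147 → 4.4147 [wait]  node(6,4) S=200.2953 payoff=0.0000 vs cont=0.0000 → 0.0000 [wait]  node(6,5) S=288.9113 payoff=0.0000 vs cont=0.0000 → 0.0000 [wait]  node(6,6) S=416.7334 payoff=0.0000 vs cont=0.0000 → 0.0000 [wait]  ⇒ S*(6)=96.2683
t_5: node(5,0) S=55.5703 payoff=68.7997 vs cont=67.2294 → 68.7997 [stop]  node(5,1) S=80.1561 payoff=44.2139 vs cont=42.6436 → 44.2139 [stop]  node(5,2) S=115.6193 payoff=8.7507 vs cont=16.3090 → 16.3090 [wait]  node(5,3) S=166.7723 payoff=0.0000 vs cont=2.2272 → 2.2272 [wait]  node(5,4) S=240.5568 payoff=0.0000 vs cont=0.0000 → 0.0000 [wait]  node(5,5) S=346.9856 payoff=0.0000 vs cont=0.0000 → 0.0000 [wait]  ⇒ S*(5)=80.1561
t_4: node(4,0) S=66.7405 payoff=57.6295 vs cont=56.0592 → 57.6295 [stop]  node(4,1) S=96.2683 payoff=28.1017 vs cont=30.1811 → 30.1811 [wait]  node(4,2) S=138.8600 payoff=0.0000 vs cont=9.3034 → 9.3034 [wait]  node(4,3) S=200.2953 payoff=0.0000 vs cont=1.1236 → 1.1236 [wait]  node(4,4) S=288.9113 payoff=0.0000 vs cont=0.0000 → 0.0000 [wait]  ⇒ S*(4)=66.7405
t_3: node(3,0) S=80.1561 payoff=44.2139 vs cont=43.6477 → 44.2139 [stop]  node(3,1) S=115.6193 payoff=8.7507 vs cont=19.7187 → 19.7187 [wait]  node(3,2) S=166.7723 payoff=0.0000 vs cont=5.2361 → 5.2361 [wait]  node(3,3) S=240.5568 payoff=0.0000 vs cont=0.5669 → 0.5669 [wait]  ⇒ S*(3)=80.1561
t_2: node(2,0) S=96.2683 payoff=28.1017 vs cont=31.8276 → 31.8276 [wait]  node(2,1) S=138.8600 payoff=0.0000 vs cont=12.4765 → 12.4765 [wait]  node(2,2) S=200.2953 payoff=0.0000 vs cont=2.9153 → 2.9153 [wait]  ⇒ S*(2)=-
t_1: node(1,0) S=115.6193 payoff=8.7507 vs cont=22.0816 → 22.0816 [wait]  node(1,1) S=166.7723 payoff=0.0000 vs cont=7.7021 → 7.7021 [wait]  ⇒ S*(1)=-
t_0: node(0,0) S=138.8600 payoff=0.0000 vs cont=14.8593 → 14.8593 [wait]  ⇒ S*(0)=-

price = 14.8593
boundary = - - - 80.1561 66.7405 80.1561 96.2683
tree:
14.8593
22.0816 7.7021
31.8276 12.4765 2.9153
44.2139 19.7187 5.2361 0.5669
57.6295 30.1811 9.3034 1.1236 0.0000
68.7997 44.2139 16.3090 2.2272 0.0000 0.0000
78.1004 57.6295 28.1017 4.4147 0.0000 0.0000 0.0000
85.8444 68.7997 44.2139 8.7507 0.0000 0.0000 0.0000 0.0000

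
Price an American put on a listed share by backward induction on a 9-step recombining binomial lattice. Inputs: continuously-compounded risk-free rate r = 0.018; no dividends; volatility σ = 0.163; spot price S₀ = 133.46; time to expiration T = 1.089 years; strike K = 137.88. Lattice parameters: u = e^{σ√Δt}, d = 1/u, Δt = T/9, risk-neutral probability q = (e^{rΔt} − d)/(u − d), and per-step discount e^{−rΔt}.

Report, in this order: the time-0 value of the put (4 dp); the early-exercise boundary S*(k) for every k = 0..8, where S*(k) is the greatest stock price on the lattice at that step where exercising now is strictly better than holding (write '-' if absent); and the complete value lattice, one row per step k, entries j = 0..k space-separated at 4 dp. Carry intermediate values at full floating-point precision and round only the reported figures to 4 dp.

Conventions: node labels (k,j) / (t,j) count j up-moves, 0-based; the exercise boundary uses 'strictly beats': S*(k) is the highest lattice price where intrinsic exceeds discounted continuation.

price = 10.3901
boundary = - - - 112.5844 106.3785 112.5844 119.1523 112.5844 119.1523
tree:
10.3901
14.4287 6.4770
19.4292 9.5905 3.4537
25.2956 13.7638 5.5419 1.4222
31.5015 19.0494 8.6432 2.5265 0.3460
37.3653 25.2956 13.0102 4.4008 0.7006 0.0000
42.9059 31.5015 18.7277 7.4631 1.4187 0.0000 0.0000
48.1411 37.3653 25.2956 12.1802 2.8725 0.0000 0.0000 0.0000
53.0877 42.9059 31.5015 18.7277 5.8162 0.0000 0.0000 0.0000 0.0000
57.7616 48.1411 37.3653 25.2956 11.7766 0.0000 0.0000 0.0000 0.0000 0.0000

Δt=0.12100  u=1.05834  d=0.94488  q=0.50505  discount=0.99782
step 9 (expiry): payoffs max(K−S,0) = 57.7616 48.1411 37.3653 25.2956 11.7766 0.0000 0.0000 0.0000 0.0000 0.0000
step 8: (k=8,j=0): S=84.7923, K−S=53.0877, hold=52.7877 ⇒ V=53.0877 exercise | (k=8,j=1): S=94.9741, K−S=42.9059, hold=42.6059 ⇒ V=42.9059 exercise | (k=8,j=2): S=106.3785, K−S=31.5015, hold=31.2015 ⇒ V=31.5015 exercise | (k=8,j=3): S=119.1523, K−S=18.7277, hold=18.4277 ⇒ V=18.7277 exercise | (k=8,j=4): S=133.4600, K−S=4.4200, hold=5.8162 ⇒ V=5.8162 continue | (k=8,j=5): S=149.4858, K−S=0.0000, hold=0.0000 ⇒ V=0.0000 continue | (k=8,j=6): S=167.4359, K−S=0.0000, hold=0.0000 ⇒ V=0.0000 continue | (k=8,j=7): S=187.5414, K−S=0.0000, hold=0.0000 ⇒ V=0.0000 continue | (k=8,j=8): S=210.0612, K−S=0.0000, hold=0.0000 ⇒ V=0.0000 continue  boundary S*=119.1523
step 7: (k=7,j=0): S=89.7389, K−S=48.1411, hold=47.8411 ⇒ V=48.1411 exercise | (k=7,j=1): S=100.5147, K−S=37.3653, hold=37.0654 ⇒ V=37.3653 exercise | (k=7,j=2): S=112.5844, K−S=25.2956, hold=24.9957 ⇒ V=25.2956 exercise | (k=7,j=3): S=126.1034, K−S=11.7766, hold=12.1802 ⇒ V=12.1802 continue | (k=7,j=4): S=141.2458, K−S=0.0000, hold=2.8725 ⇒ V=2.8725 continue | (k=7,j=5): S=158.2064, K−S=0.0000, hold=0.0000 ⇒ V=0.0000 continue | (k=7,j=6): S=177.2037, K−S=0.0000, hold=0.0000 ⇒ V=0.0000 continue | (k=7,j=7): S=198.4822, K−S=0.0000, hold=0.0000 ⇒ V=0.0000 continue  boundary S*=112.5844
step 6: (k=6,j=0): S=94.9741, K−S=42.9059, hold=42.6059 ⇒ V=42.9059 exercise | (k=6,j=1): S=106.3785, K−S=31.5015, hold=31.2015 ⇒ V=31.5015 exercise | (k=6,j=2): S=119.1523, K−S=18.7277, hold=18.6311 ⇒ V=18.7277 exercise | (k=6,j=3): S=133.4600, K−S=4.4200, hold=7.4631 ⇒ V=7.4631 continue | (k=6,j=4): S=149.4858, K−S=0.0000, hold=1.4187 ⇒ V=1.4187 continue | (k=6,j=5): S=167.4359, K−S=0.0000, hold=0.0000 ⇒ V=0.0000 continue | (k=6,j=6): S=187.5414, K−S=0.0000, hold=0.0000 ⇒ V=0.0000 continue  boundary S*=119.1523
step 5: (k=5,j=0): S=100.5147, K−S=37.3653, hold=37.0654 ⇒ V=37.3653 exercise | (k=5,j=1): S=112.5844, K−S=25.2956, hold=24.9957 ⇒ V=25.2956 exercise | (k=5,j=2): S=126.1034, K−S=11.7766, hold=13.0102 ⇒ V=13.0102 continue | (k=5,j=3): S=141.2458, K−S=0.0000, hold=4.4008 ⇒ V=4.4008 continue | (k=5,j=4): S=158.2064, K−S=0.0000, hold=0.7006 ⇒ V=0.7006 continue | (k=5,j=5): S=177.2037, K−S=0.0000, hold=0.0000 ⇒ V=0.0000 continue  boundary S*=112.5844
step 4: (k=4,j=0): S=106.3785, K−S=31.5015, hold=31.2015 ⇒ V=31.5015 exercise | (k=4,j=1): S=119.1523, K−S=18.7277, hold=19.0494 ⇒ V=19.0494 continue | (k=4,j=2): S=133.4600, K−S=4.4200, hold=8.6432 ⇒ V=8.6432 continue | (k=4,j=3): S=149.4858, K−S=0.0000, hold=2.5265 ⇒ V=2.5265 continue | (k=4,j=4): S=167.4359, K−S=0.0000, hold=0.3460 ⇒ V=0.3460 continue  boundary S*=106.3785
step 3: (k=3,j=0): S=112.5844, K−S=25.2956, hold=25.1578 ⇒ V=25.2956 exercise | (k=3,j=1): S=126.1034, K−S=11.7766, hold=13.7638 ⇒ V=13.7638 continue | (k=3,j=2): S=141.2458, K−S=0.0000, hold=5.5419 ⇒ V=5.5419 continue | (k=3,j=3): S=158.2064, K−S=0.0000, hold=1.4222 ⇒ V=1.4222 continue  boundary S*=112.5844
step 2: (k=2,j=0): S=119.1523, K−S=18.7277, hold=19.4292 ⇒ V=19.4292 continue | (k=2,j=1): S=133.4600, K−S=4.4200, hold=9.5905 ⇒ V=9.5905 continue | (k=2,j=2): S=149.4858, K−S=0.0000, hold=3.4537 ⇒ V=3.4537 continue  boundary S*=-
step 1: (k=1,j=0): S=126.1034, K−S=11.7766, hold=14.4287 ⇒ V=14.4287 continue | (k=1,j=1): S=141.2458, K−S=0.0000, hold=6.4770 ⇒ V=6.4770 continue  boundary S*=-
step 0: (k=0,j=0): S=133.4600, K−S=4.4200, hold=10.3901 ⇒ V=10.3901 continue  boundary S*=-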